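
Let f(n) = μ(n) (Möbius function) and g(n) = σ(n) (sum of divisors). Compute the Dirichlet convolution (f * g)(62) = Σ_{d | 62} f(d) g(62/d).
(μ * σ)(62) = 62

Divisors of 62: [1, 2, 31, 62]. For each d | 62:
  d = 1: μ(1) · σ(62/1) = 1 · 96 = 96
  d = 2: μ(2) · σ(62/2) = -1 · 32 = -32
  d = 31: μ(31) · σ(62/31) = -1 · 3 = -3
  d = 62: μ(62) · σ(62/62) = 1 · 1 = 1
Summing: (μ * σ)(62) = 96 + -32 + -3 + 1 = 62.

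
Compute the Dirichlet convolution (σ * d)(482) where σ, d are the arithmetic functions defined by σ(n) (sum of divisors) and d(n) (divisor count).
(σ * d)(482) = 1220

Divisors of 482: [1, 2, 241, 482]. For each d | 482:
  d = 1: σ(1) · d(482/1) = 1 · 4 = 4
  d = 2: σ(2) · d(482/2) = 3 · 2 = 6
  d = 241: σ(241) · d(482/241) = 242 · 2 = 484
  d = 482: σ(482) · d(482/482) = 726 · 1 = 726
Summing: (σ * d)(482) = 4 + 6 + 484 + 726 = 1220.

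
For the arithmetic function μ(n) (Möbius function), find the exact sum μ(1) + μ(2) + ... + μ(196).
Σ_{n ≤ 196} μ(n) = -6

Compute μ(n) for each 1 ≤ n ≤ 196: μ(1) = 1, μ(2) = -1, μ(3) = -1, μ(4) = 0, μ(5) = -1, μ(6) = 1, μ(7) = -1, μ(8) = 0, μ(9) = 0, μ(10) = 1, μ(11) = -1, μ(12) = 0, μ(13) = -1, μ(14) = 1, μ(15) = 1, μ(16) = 0, μ(17) = -1, μ(18) = 0, μ(19) = -1, μ(20) = 0, μ(21) = 1, μ(22) = 1, μ(23) = -1, μ(24) = 0, μ(25) = 0, μ(26) = 1, μ(27) = 0, μ(28) = 0, μ(29) = -1, μ(30) = -1, μ(31) = -1, μ(32) = 0, μ(33) = 1, μ(34) = 1, μ(35) = 1, μ(36) = 0, μ(37) = -1, μ(38) = 1, μ(39) = 1, μ(40) = 0, μ(41) = -1, μ(42) = -1, μ(43) = -1, μ(44) = 0, μ(45) = 0, μ(46) = 1, μ(47) = -1, μ(48) = 0, μ(49) = 0, μ(50) = 0, μ(51) = 1, μ(52) = 0, μ(53) = -1, μ(54) = 0, μ(55) = 1, μ(56) = 0, μ(57) = 1, μ(58) = 1, μ(59) = -1, μ(60) = 0, μ(61) = -1, μ(62) = 1, μ(63) = 0, μ(64) = 0, μ(65) = 1, μ(66) = -1, μ(67) = -1, μ(68) = 0, μ(69) = 1, μ(70) = -1, μ(71) = -1, μ(72) = 0, μ(73) = -1, μ(74) = 1, μ(75) = 0, μ(76) = 0, μ(77) = 1, μ(78) = -1, μ(79) = -1, μ(80) = 0, μ(81) = 0, μ(82) = 1, μ(83) = -1, μ(84) = 0, μ(85) = 1, μ(86) = 1, μ(87) = 1, μ(88) = 0, μ(89) = -1, μ(90) = 0, μ(91) = 1, μ(92) = 0, μ(93) = 1, μ(94) = 1, μ(95) = 1, μ(96) = 0, μ(97) = -1, μ(98) = 0, μ(99) = 0, μ(100) = 0, μ(101) = -1, μ(102) = -1, μ(103) = -1, μ(104) = 0, μ(105) = -1, μ(106) = 1, μ(107) = -1, μ(108) = 0, μ(109) = -1, μ(110) = -1, μ(111) = 1, μ(112) = 0, μ(113) = -1, μ(114) = -1, μ(115) = 1, μ(116) = 0, μ(117) = 0, μ(118) = 1, μ(119) = 1, μ(120) = 0, μ(121) = 0, μ(122) = 1, μ(123) = 1, μ(124) = 0, μ(125) = 0, μ(126) = 0, μ(127) = -1, μ(128) = 0, μ(129) = 1, μ(130) = -1, μ(131) = -1, μ(132) = 0, μ(133) = 1, μ(134) = 1, μ(135) = 0, μ(136) = 0, μ(137) = -1, μ(138) = -1, μ(139) = -1, μ(140) = 0, μ(141) = 1, μ(142) = 1, μ(143) = 1, μ(144) = 0, μ(145) = 1, μ(146) = 1, μ(147) = 0, μ(148) = 0, μ(149) = -1, μ(150) = 0, μ(151) = -1, μ(152) = 0, μ(153) = 0, μ(154) = -1, μ(155) = 1, μ(156) = 0, μ(157) = -1, μ(158) = 1, μ(159) = 1, μ(160) = 0, μ(161) = 1, μ(162) = 0, μ(163) = -1, μ(164) = 0, μ(165) = -1, μ(166) = 1, μ(167) = -1, μ(168) = 0, μ(169) = 0, μ(170) = -1, μ(171) = 0, μ(172) = 0, μ(173) = -1, μ(174) = -1, μ(175) = 0, μ(176) = 0, μ(177) = 1, μ(178) = 1, μ(179) = -1, μ(180) = 0, μ(181) = -1, μ(182) = -1, μ(183) = 1, μ(184) = 0, μ(185) = 1, μ(186) = -1, μ(187) = 1, μ(188) = 0, μ(189) = 0, μ(190) = -1, μ(191) = -1, μ(192) = 0, μ(193) = -1, μ(194) = 1, μ(195) = -1, μ(196) = 0. Summing all 196 values: -6. (Mertens function M(x) = Σ_{n ≤ x} μ(n); on average M(x) should be small (PNT ⟺ M(x) = o(x)).)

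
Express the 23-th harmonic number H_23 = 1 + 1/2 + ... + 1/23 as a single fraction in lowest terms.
H_23 = 444316699/118982864

Direct summation: H_23 = 1 + 1/2 + ... + 1/23. The least common denominator is lcm(1, ..., 23) = 5354228880; over this denominator the numerator is 5354228880 + 2677114440 + 1784742960 + 1338557220 + 1070845776 + 892371480 + 764889840 + 669278610 + 594914320 + 535422888 + 486748080 + 446185740 + 411863760 + 382444920 + 356948592 + 334639305 + 314954640 + 297457160 + 281801520 + 267711444 + 254963280 + 243374040 + 232792560 = 19994251455, so H_23 = 19994251455/5354228880; reducing by gcd(19994251455, 5354228880) = 45 gives 444316699/118982864 ≈ 3.73429. (The PNT-adjacent estimate ln(23) + γ ≈ 3.71271 matches within O(1/n).)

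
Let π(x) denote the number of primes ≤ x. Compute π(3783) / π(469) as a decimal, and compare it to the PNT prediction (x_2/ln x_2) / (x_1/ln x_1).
π(3783)/π(469) = 526/91 ≈ 5.7802;  PNT prediction ≈ 6.0221.

π(469) = 91 and π(3783) = 526, so π(3783)/π(469) ≈ 5.7802. The PNT-predicted ratio is (3783/ln(3783)) / (469/ln(469)) ≈ 6.0221. The two agree to within a few percent, as expected.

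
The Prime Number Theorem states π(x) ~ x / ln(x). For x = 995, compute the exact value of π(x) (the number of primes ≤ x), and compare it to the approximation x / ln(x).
π(995) = 167;  x/ln(x) ≈ 144.15;  relative error ≈ 13.69%.

Directly count primes up to 995: π(995) = 167. The PNT approximation gives 995/ln(995) ≈ 995/6.90274 ≈ 144.15. Relative error (π(x) − x/ln(x)) / π(x) ≈ 13.69%; the approximation is known to undercount slightly (Li(x) is a better estimate).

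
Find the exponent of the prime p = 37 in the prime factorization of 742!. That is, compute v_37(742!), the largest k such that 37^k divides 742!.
v_37(742!) = 20

Legendre's formula: v_p(n!) = Σ_{k ≥ 1} ⌊n / p^k⌋. For p = 37, n = 742, the terms are:
  ⌊742/37^1⌋ = ⌊742/37⌋ = 20
(the next term ⌊742/37^2⌋ = 0, terminating the sum). Summing: v_37(742!) = 20 = 20.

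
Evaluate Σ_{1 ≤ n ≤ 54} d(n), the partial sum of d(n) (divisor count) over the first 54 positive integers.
Σ_{n ≤ 54} d(n) = 227

Compute d(n) for each 1 ≤ n ≤ 54: d(1) = 1, d(2) = 2, d(3) = 2, d(4) = 3, d(5) = 2, d(6) = 4, d(7) = 2, d(8) = 4, d(9) = 3, d(10) = 4, d(11) = 2, d(12) = 6, d(13) = 2, d(14) = 4, d(15) = 4, d(16) = 5, d(17) = 2, d(18) = 6, d(19) = 2, d(20) = 6, d(21) = 4, d(22) = 4, d(23) = 2, d(24) = 8, d(25) = 3, d(26) = 4, d(27) = 4, d(28) = 6, d(29) = 2, d(30) = 8, d(31) = 2, d(32) = 6, d(33) = 4, d(34) = 4, d(35) = 4, d(36) = 9, d(37) = 2, d(38) = 4, d(39) = 4, d(40) = 8, d(41) = 2, d(42) = 8, d(43) = 2, d(44) = 6, d(45) = 6, d(46) = 4, d(47) = 2, d(48) = 10, d(49) = 3, d(50) = 6, d(51) = 4, d(52) = 6, d(53) = 2, d(54) = 8. Summing all 54 values: 227. (Dirichlet's divisor formula: Σ_{n ≤ x} d(n) = x ln(x) + (2γ − 1) x + O(√x). For x = 54, the asymptotic estimate is ≈ 223.74.)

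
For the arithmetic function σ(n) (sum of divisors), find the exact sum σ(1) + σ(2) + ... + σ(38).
Σ_{n ≤ 38} σ(n) = 1196

Compute σ(n) for each 1 ≤ n ≤ 38: σ(1) = 1, σ(2) = 3, σ(3) = 4, σ(4) = 7, σ(5) = 6, σ(6) = 12, σ(7) = 8, σ(8) = 15, σ(9) = 13, σ(10) = 18, σ(11) = 12, σ(12) = 28, σ(13) = 14, σ(14) = 24, σ(15) = 24, σ(16) = 31, σ(17) = 18, σ(18) = 39, σ(19) = 20, σ(20) = 42, σ(21) = 32, σ(22) = 36, σ(23) = 24, σ(24) = 60, σ(25) = 31, σ(26) = 42, σ(27) = 40, σ(28) = 56, σ(29) = 30, σ(30) = 72, σ(31) = 32, σ(32) = 63, σ(33) = 48, σ(34) = 54, σ(35) = 48, σ(36) = 91, σ(37) = 38, σ(38) = 60. Summing all 38 values: 1196. (Average order: Σ_{n ≤ x} σ(n) ~ (π²/12) x². For x = 38, (π²/12)·38² ≈ 1187.64.)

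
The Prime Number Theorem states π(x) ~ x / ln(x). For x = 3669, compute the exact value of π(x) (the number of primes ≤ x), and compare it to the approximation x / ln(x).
π(3669) = 511;  x/ln(x) ≈ 447.02;  relative error ≈ 12.52%.

Directly count primes up to 3669: π(3669) = 511. The PNT approximation gives 3669/ln(3669) ≈ 3669/8.20767 ≈ 447.02. Relative error (π(x) − x/ln(x)) / π(x) ≈ 12.52%; the approximation is known to undercount slightly (Li(x) is a better estimate).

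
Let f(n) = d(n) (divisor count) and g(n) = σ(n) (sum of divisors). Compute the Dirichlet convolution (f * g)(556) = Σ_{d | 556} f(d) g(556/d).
(d * σ)(556) = 2272

Divisors of 556: [1, 2, 4, 139, 278, 556]. For each d | 556:
  d = 1: d(1) · σ(556/1) = 1 · 980 = 980
  d = 2: d(2) · σ(556/2) = 2 · 420 = 840
  d = 4: d(4) · σ(556/4) = 3 · 140 = 420
  d = 139: d(139) · σ(556/139) = 2 · 7 = 14
  d = 278: d(278) · σ(556/278) = 4 · 3 = 12
  d = 556: d(556) · σ(556/556) = 6 · 1 = 6
Summing: (d * σ)(556) = 980 + 840 + 420 + 14 + 12 + 6 = 2272.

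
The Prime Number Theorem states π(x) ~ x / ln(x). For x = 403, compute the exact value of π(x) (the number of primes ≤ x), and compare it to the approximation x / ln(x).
π(403) = 79;  x/ln(x) ≈ 67.18;  relative error ≈ 14.96%.

Directly count primes up to 403: π(403) = 79. The PNT approximation gives 403/ln(403) ≈ 403/5.99894 ≈ 67.18. Relative error (π(x) − x/ln(x)) / π(x) ≈ 14.96%; the approximation is known to undercount slightly (Li(x) is a better estimate).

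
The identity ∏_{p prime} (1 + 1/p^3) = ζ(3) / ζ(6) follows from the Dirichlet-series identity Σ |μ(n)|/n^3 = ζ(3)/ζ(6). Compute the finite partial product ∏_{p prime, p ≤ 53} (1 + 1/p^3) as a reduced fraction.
∏ = 1193284353855226596885466673602596175872/1009953283877483663098780766542609340885

The primes p ≤ 53 are [2, 3, 5, 7, 11, 13, 17, 19, 23, 29, 31, 37, 41, 43, 47, 53]. For each, (1 + 1/p^3) = (p^3 + 1)/p^3. Multiplying these fractions over p ∈ [2, 3, 5, 7, 11, 13, 17, 19, 23, 29, 31, 37, 41, 43, 47, 53] gives 1193284353855226596885466673602596175872/1009953283877483663098780766542609340885. (In the limit P → ∞ this tends to ζ(3)/ζ(6).)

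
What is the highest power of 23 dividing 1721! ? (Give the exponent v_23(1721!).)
v_23(1721!) = 77

Legendre's formula: v_p(n!) = Σ_{k ≥ 1} ⌊n / p^k⌋. For p = 23, n = 1721, the terms are:
  ⌊1721/23^1⌋ = ⌊1721/23⌋ = 74
  ⌊1721/23^2⌋ = ⌊1721/529⌋ = 3
(the next term ⌊1721/23^3⌋ = 0, terminating the sum). Summing: v_23(1721!) = 74 + 3 = 77.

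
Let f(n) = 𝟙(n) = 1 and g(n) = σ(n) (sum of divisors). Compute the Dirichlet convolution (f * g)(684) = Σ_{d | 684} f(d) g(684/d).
(𝟙 * σ)(684) = 4158

Divisors of 684: [1, 2, 3, 4, 6, 9, 12, 18, 19, 36, 38, 57, 76, 114, 171, 228, 342, 684]. For each d | 684:
  d = 1: 𝟙(1) · σ(684/1) = 1 · 1820 = 1820
  d = 2: 𝟙(2) · σ(684/2) = 1 · 780 = 780
  d = 3: 𝟙(3) · σ(684/3) = 1 · 560 = 560
  d = 4: 𝟙(4) · σ(684/4) = 1 · 260 = 260
  d = 6: 𝟙(6) · σ(684/6) = 1 · 240 = 240
  d = 9: 𝟙(9) · σ(684/9) = 1 · 140 = 140
  d = 12: 𝟙(12) · σ(684/12) = 1 · 80 = 80
  d = 18: 𝟙(18) · σ(684/18) = 1 · 60 = 60
  d = 19: 𝟙(19) · σ(684/19) = 1 · 91 = 91
  d = 36: 𝟙(36) · σ(684/36) = 1 · 20 = 20
  d = 38: 𝟙(38) · σ(684/38) = 1 · 39 = 39
  d = 57: 𝟙(57) · σ(684/57) = 1 · 28 = 28
  d = 76: 𝟙(76) · σ(684/76) = 1 · 13 = 13
  d = 114: 𝟙(114) · σ(684/114) = 1 · 12 = 12
  d = 171: 𝟙(171) · σ(684/171) = 1 · 7 = 7
  d = 228: 𝟙(228) · σ(684/228) = 1 · 4 = 4
  d = 342: 𝟙(342) · σ(684/342) = 1 · 3 = 3
  d = 684: 𝟙(684) · σ(684/684) = 1 · 1 = 1
Summing: (𝟙 * σ)(684) = 1820 + 780 + 560 + 260 + 240 + 140 + 80 + 60 + 91 + 20 + 39 + 28 + 13 + 12 + 7 + 4 + 3 + 1 = 4158.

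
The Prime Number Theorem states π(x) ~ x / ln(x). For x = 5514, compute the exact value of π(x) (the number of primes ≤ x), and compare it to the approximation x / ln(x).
π(5514) = 728;  x/ln(x) ≈ 640.04;  relative error ≈ 12.08%.

Directly count primes up to 5514: π(5514) = 728. The PNT approximation gives 5514/ln(5514) ≈ 5514/8.61505 ≈ 640.04. Relative error (π(x) − x/ln(x)) / π(x) ≈ 12.08%; the approximation is known to undercount slightly (Li(x) is a better estimate).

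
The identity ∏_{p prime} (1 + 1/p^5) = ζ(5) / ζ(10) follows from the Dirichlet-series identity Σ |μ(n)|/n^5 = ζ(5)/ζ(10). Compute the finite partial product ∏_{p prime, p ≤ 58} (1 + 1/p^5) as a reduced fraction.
∏ = 32347597211284988160480267437380591091977322089812731895007080802055947812864/31226639806314720763085693561071542877365250131832357293968847568717289128655

The primes p ≤ 58 are [2, 3, 5, 7, 11, 13, 17, 19, 23, 29, 31, 37, 41, 43, 47, 53]. For each, (1 + 1/p^5) = (p^5 + 1)/p^5. Multiplying these fractions over p ∈ [2, 3, 5, 7, 11, 13, 17, 19, 23, 29, 31, 37, 41, 43, 47, 53] gives 32347597211284988160480267437380591091977322089812731895007080802055947812864/31226639806314720763085693561071542877365250131832357293968847568717289128655. (In the limit P → ∞ this tends to ζ(5)/ζ(10).)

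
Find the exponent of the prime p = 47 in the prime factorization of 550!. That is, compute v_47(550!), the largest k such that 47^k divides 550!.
v_47(550!) = 11

Legendre's formula: v_p(n!) = Σ_{k ≥ 1} ⌊n / p^k⌋. For p = 47, n = 550, the terms are:
  ⌊550/47^1⌋ = ⌊550/47⌋ = 11
(the next term ⌊550/47^2⌋ = 0, terminating the sum). Summing: v_47(550!) = 11 = 11.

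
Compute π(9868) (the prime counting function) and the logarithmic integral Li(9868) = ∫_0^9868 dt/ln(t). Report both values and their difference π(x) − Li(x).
π(9868) = 1217;  Li(9868) ≈ 1231.80;  π(x) − Li(x) ≈ -14.80.

Direct count of primes ≤ 9868 gives π(9868) = 1217. Numerical evaluation of the logarithmic integral gives Li(9868) ≈ 1231.80. The difference π(x) − Li(x) ≈ -14.80 is typically negative for small/moderate x (Li(x) overestimates), though Littlewood's theorem shows this sign changes infinitely often.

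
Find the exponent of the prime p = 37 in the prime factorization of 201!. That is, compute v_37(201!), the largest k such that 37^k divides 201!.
v_37(201!) = 5

Legendre's formula: v_p(n!) = Σ_{k ≥ 1} ⌊n / p^k⌋. For p = 37, n = 201, the terms are:
  ⌊201/37^1⌋ = ⌊201/37⌋ = 5
(the next term ⌊201/37^2⌋ = 0, terminating the sum). Summing: v_37(201!) = 5 = 5.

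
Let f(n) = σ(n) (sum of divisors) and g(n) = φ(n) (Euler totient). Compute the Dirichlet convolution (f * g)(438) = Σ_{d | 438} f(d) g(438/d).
(σ * φ)(438) = 3504

Divisors of 438: [1, 2, 3, 6, 73, 146, 219, 438]. For each d | 438:
  d = 1: σ(1) · φ(438/1) = 1 · 144 = 144
  d = 2: σ(2) · φ(438/2) = 3 · 144 = 432
  d = 3: σ(3) · φ(438/3) = 4 · 72 = 288
  d = 6: σ(6) · φ(438/6) = 12 · 72 = 864
  d = 73: σ(73) · φ(438/73) = 74 · 2 = 148
  d = 146: σ(146) · φ(438/146) = 222 · 2 = 444
  d = 219: σ(219) · φ(438/219) = 296 · 1 = 296
  d = 438: σ(438) · φ(438/438) = 888 · 1 = 888
Summing: (σ * φ)(438) = 144 + 432 + 288 + 864 + 148 + 444 + 296 + 888 = 3504.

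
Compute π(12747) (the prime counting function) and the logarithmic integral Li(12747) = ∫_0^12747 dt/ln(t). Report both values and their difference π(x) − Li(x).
π(12747) = 1521;  Li(12747) ≈ 1540.37;  π(x) − Li(x) ≈ -19.37.

Direct count of primes ≤ 12747 gives π(12747) = 1521. Numerical evaluation of the logarithmic integral gives Li(12747) ≈ 1540.37. The difference π(x) − Li(x) ≈ -19.37 is typically negative for small/moderate x (Li(x) overestimates), though Littlewood's theorem shows this sign changes infinitely often.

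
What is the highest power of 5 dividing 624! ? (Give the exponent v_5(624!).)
v_5(624!) = 152

Legendre's formula: v_p(n!) = Σ_{k ≥ 1} ⌊n / p^k⌋. For p = 5, n = 624, the terms are:
  ⌊624/5^1⌋ = ⌊624/5⌋ = 124
  ⌊624/5^2⌋ = ⌊624/25⌋ = 24
  ⌊624/5^3⌋ = ⌊624/125⌋ = 4
(the next term ⌊624/5^4⌋ = 0, terminating the sum). Summing: v_5(624!) = 124 + 24 + 4 = 152.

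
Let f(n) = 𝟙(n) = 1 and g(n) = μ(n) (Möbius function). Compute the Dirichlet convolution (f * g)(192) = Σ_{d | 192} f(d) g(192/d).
(𝟙 * μ)(192) = 0

Divisors of 192: [1, 2, 3, 4, 6, 8, 12, 16, 24, 32, 48, 64, 96, 192]. For each d | 192:
  d = 1: 𝟙(1) · μ(192/1) = 1 · 0 = 0
  d = 2: 𝟙(2) · μ(192/2) = 1 · 0 = 0
  d = 3: 𝟙(3) · μ(192/3) = 1 · 0 = 0
  d = 4: 𝟙(4) · μ(192/4) = 1 · 0 = 0
  d = 6: 𝟙(6) · μ(192/6) = 1 · 0 = 0
  d = 8: 𝟙(8) · μ(192/8) = 1 · 0 = 0
  d = 12: 𝟙(12) · μ(192/12) = 1 · 0 = 0
  d = 16: 𝟙(16) · μ(192/16) = 1 · 0 = 0
  d = 24: 𝟙(24) · μ(192/24) = 1 · 0 = 0
  d = 32: 𝟙(32) · μ(192/32) = 1 · 1 = 1
  d = 48: 𝟙(48) · μ(192/48) = 1 · 0 = 0
  d = 64: 𝟙(64) · μ(192/64) = 1 · -1 = -1
  d = 96: 𝟙(96) · μ(192/96) = 1 · -1 = -1
  d = 192: 𝟙(192) · μ(192/192) = 1 · 1 = 1
Summing: (𝟙 * μ)(192) = 0 + 0 + 0 + 0 + 0 + 0 + 0 + 0 + 0 + 1 + 0 + -1 + -1 + 1 = 0.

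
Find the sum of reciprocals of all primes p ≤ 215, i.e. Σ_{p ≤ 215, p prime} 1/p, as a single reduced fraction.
Σ 1/p = 3215488142498485484492183158345029261034221047849345857469577412562094716564064084247/1645783550795210387735581011435590727981167322669649249414629852197255934130751870910

π(215) = 47, so the primes ≤ 215 are [2, 3, 5, 7, 11, 13, 17, 19, 23, 29, 31, 37, 41, 43, 47, 53, 59, 61, 67, 71, 73, 79, 83, 89, 97, 101, 103, 107, 109, 113, 127, 131, 137, 139, 149, 151, 157, 163, 167, 173, 179, 181, 191, 193, 197, 199, 211]. Summing 1/p over these primes: 3215488142498485484492183158345029261034221047849345857469577412562094716564064084247/1645783550795210387735581011435590727981167322669649249414629852197255934130751870910 ≈ 1.9538. Mertens estimate ln ln(215) + 0.2615 ≈ 1.9424.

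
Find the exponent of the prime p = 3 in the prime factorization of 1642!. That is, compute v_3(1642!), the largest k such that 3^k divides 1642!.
v_3(1642!) = 817

Legendre's formula: v_p(n!) = Σ_{k ≥ 1} ⌊n / p^k⌋. For p = 3, n = 1642, the terms are:
  ⌊1642/3^1⌋ = ⌊1642/3⌋ = 547
  ⌊1642/3^2⌋ = ⌊1642/9⌋ = 182
  ⌊1642/3^3⌋ = ⌊1642/27⌋ = 60
  ⌊1642/3^4⌋ = ⌊1642/81⌋ = 20
  ⌊1642/3^5⌋ = ⌊1642/243⌋ = 6
  ⌊1642/3^6⌋ = ⌊1642/729⌋ = 2
(the next term ⌊1642/3^7⌋ = 0, terminating the sum). Summing: v_3(1642!) = 547 + 182 + 60 + 20 + 6 + 2 = 817.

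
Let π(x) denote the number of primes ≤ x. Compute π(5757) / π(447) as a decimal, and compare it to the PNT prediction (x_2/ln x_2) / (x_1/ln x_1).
π(5757)/π(447) = 757/86 ≈ 8.8023;  PNT prediction ≈ 9.0777.

π(447) = 86 and π(5757) = 757, so π(5757)/π(447) ≈ 8.8023. The PNT-predicted ratio is (5757/ln(5757)) / (447/ln(447)) ≈ 9.0777. The two agree to within a few percent, as expected.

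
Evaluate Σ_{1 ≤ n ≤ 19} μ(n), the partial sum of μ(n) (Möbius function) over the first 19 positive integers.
Σ_{n ≤ 19} μ(n) = -3

Compute μ(n) for each 1 ≤ n ≤ 19: μ(1) = 1, μ(2) = -1, μ(3) = -1, μ(4) = 0, μ(5) = -1, μ(6) = 1, μ(7) = -1, μ(8) = 0, μ(9) = 0, μ(10) = 1, μ(11) = -1, μ(12) = 0, μ(13) = -1, μ(14) = 1, μ(15) = 1, μ(16) = 0, μ(17) = -1, μ(18) = 0, μ(19) = -1. Summing all 19 values: -3. (Mertens function M(x) = Σ_{n ≤ x} μ(n); on average M(x) should be small (PNT ⟺ M(x) = o(x)).)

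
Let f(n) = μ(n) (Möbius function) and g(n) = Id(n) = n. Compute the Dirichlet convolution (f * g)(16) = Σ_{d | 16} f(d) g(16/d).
(μ * Id)(16) = 8

Divisors of 16: [1, 2, 4, 8, 16]. For each d | 16:
  d = 1: μ(1) · Id(16/1) = 1 · 16 = 16
  d = 2: μ(2) · Id(16/2) = -1 · 8 = -8
  d = 4: μ(4) · Id(16/4) = 0 · 4 = 0
  d = 8: μ(8) · Id(16/8) = 0 · 2 = 0
  d = 16: μ(16) · Id(16/16) = 0 · 1 = 0
Summing: (μ * Id)(16) = 16 + -8 + 0 + 0 + 0 = 8.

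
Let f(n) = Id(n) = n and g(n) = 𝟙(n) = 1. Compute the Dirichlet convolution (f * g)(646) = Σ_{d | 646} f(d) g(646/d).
(Id * 𝟙)(646) = 1080

Divisors of 646: [1, 2, 17, 19, 34, 38, 323, 646]. For each d | 646:
  d = 1: Id(1) · 𝟙(646/1) = 1 · 1 = 1
  d = 2: Id(2) · 𝟙(646/2) = 2 · 1 = 2
  d = 17: Id(17) · 𝟙(646/17) = 17 · 1 = 17
  d = 19: Id(19) · 𝟙(646/19) = 19 · 1 = 19
  d = 34: Id(34) · 𝟙(646/34) = 34 · 1 = 34
  d = 38: Id(38) · 𝟙(646/38) = 38 · 1 = 38
  d = 323: Id(323) · 𝟙(646/323) = 323 · 1 = 323
  d = 646: Id(646) · 𝟙(646/646) = 646 · 1 = 646
Summing: (Id * 𝟙)(646) = 1 + 2 + 17 + 19 + 34 + 38 + 323 + 646 = 1080.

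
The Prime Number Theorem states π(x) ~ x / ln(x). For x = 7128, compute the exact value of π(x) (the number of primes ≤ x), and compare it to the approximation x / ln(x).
π(7128) = 913;  x/ln(x) ≈ 803.45;  relative error ≈ 12.00%.

Directly count primes up to 7128: π(7128) = 913. The PNT approximation gives 7128/ln(7128) ≈ 7128/8.87179 ≈ 803.45. Relative error (π(x) − x/ln(x)) / π(x) ≈ 12.00%; the approximation is known to undercount slightly (Li(x) is a better estimate).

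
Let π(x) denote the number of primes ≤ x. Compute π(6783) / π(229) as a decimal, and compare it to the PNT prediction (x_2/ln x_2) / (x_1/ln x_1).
π(6783)/π(229) = 873/50 ≈ 17.4600;  PNT prediction ≈ 18.2435.

π(229) = 50 and π(6783) = 873, so π(6783)/π(229) ≈ 17.4600. The PNT-predicted ratio is (6783/ln(6783)) / (229/ln(229)) ≈ 18.2435. The two agree to within a few percent, as expected.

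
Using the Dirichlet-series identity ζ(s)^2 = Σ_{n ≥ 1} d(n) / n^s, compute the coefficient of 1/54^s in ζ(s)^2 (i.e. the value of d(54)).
d(54) = 8

ζ(s)^2 = (Σ 1/m^s)(Σ 1/k^s). The coefficient of 1/n^s in the product is the number of ordered pairs (m, k) with mk = n, which equals d(n). For n = 54, divisors are [1, 2, 3, 6, 9, 18, 27, 54], so d(54) = 8.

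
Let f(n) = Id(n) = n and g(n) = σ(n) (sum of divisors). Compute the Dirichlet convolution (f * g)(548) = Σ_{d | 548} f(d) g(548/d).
(Id * σ)(548) = 4675

Divisors of 548: [1, 2, 4, 137, 274, 548]. For each d | 548:
  d = 1: Id(1) · σ(548/1) = 1 · 966 = 966
  d = 2: Id(2) · σ(548/2) = 2 · 414 = 828
  d = 4: Id(4) · σ(548/4) = 4 · 138 = 552
  d = 137: Id(137) · σ(548/137) = 137 · 7 = 959
  d = 274: Id(274) · σ(548/274) = 274 · 3 = 822
  d = 548: Id(548) · σ(548/548) = 548 · 1 = 548
Summing: (Id * σ)(548) = 966 + 828 + 552 + 959 + 822 + 548 = 4675.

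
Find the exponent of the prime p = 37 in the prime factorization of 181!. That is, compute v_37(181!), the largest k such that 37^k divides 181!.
v_37(181!) = 4

Legendre's formula: v_p(n!) = Σ_{k ≥ 1} ⌊n / p^k⌋. For p = 37, n = 181, the terms are:
  ⌊181/37^1⌋ = ⌊181/37⌋ = 4
(the next term ⌊181/37^2⌋ = 0, terminating the sum). Summing: v_37(181!) = 4 = 4.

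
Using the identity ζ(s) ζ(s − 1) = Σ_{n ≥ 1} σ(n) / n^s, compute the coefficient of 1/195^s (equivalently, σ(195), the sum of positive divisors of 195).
σ(195) = 336

In the product (Σ m^0/m^s)(Σ k / k^s) = Σ (Σ_{d | n} d) / n^s, the coefficient of 1/n^s is σ(n) = Σ_{d | n} d. For n = 195, divisors are [1, 3, 5, 13, 15, 39, 65, 195]; summing: σ(195) = 336.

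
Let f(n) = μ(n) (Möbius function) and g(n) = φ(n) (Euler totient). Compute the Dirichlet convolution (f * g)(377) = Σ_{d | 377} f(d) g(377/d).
(μ * φ)(377) = 297

Divisors of 377: [1, 13, 29, 377]. For each d | 377:
  d = 1: μ(1) · φ(377/1) = 1 · 336 = 336
  d = 13: μ(13) · φ(377/13) = -1 · 28 = -28
  d = 29: μ(29) · φ(377/29) = -1 · 12 = -12
  d = 377: μ(377) · φ(377/377) = 1 · 1 = 1
Summing: (μ * φ)(377) = 336 + -28 + -12 + 1 = 297.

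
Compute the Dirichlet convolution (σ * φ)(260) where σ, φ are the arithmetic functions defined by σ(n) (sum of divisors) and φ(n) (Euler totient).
(σ * φ)(260) = 3120

Divisors of 260: [1, 2, 4, 5, 10, 13, 20, 26, 52, 65, 130, 260]. For each d | 260:
  d = 1: σ(1) · φ(260/1) = 1 · 96 = 96
  d = 2: σ(2) · φ(260/2) = 3 · 48 = 144
  d = 4: σ(4) · φ(260/4) = 7 · 48 = 336
  d = 5: σ(5) · φ(260/5) = 6 · 24 = 144
  d = 10: σ(10) · φ(260/10) = 18 · 12 = 216
  d = 13: σ(13) · φ(260/13) = 14 · 8 = 112
  d = 20: σ(20) · φ(260/20) = 42 · 12 = 504
  d = 26: σ(26) · φ(260/26) = 42 · 4 = 168
  d = 52: σ(52) · φ(260/52) = 98 · 4 = 392
  d = 65: σ(65) · φ(260/65) = 84 · 2 = 168
  d = 130: σ(130) · φ(260/130) = 252 · 1 = 252
  d = 260: σ(260) · φ(260/260) = 588 · 1 = 588
Summing: (σ * φ)(260) = 96 + 144 + 336 + 144 + 216 + 112 + 504 + 168 + 392 + 168 + 252 + 588 = 3120.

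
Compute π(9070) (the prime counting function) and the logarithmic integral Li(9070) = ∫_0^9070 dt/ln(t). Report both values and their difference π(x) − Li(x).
π(9070) = 1127;  Li(9070) ≈ 1144.63;  π(x) − Li(x) ≈ -17.63.

Direct count of primes ≤ 9070 gives π(9070) = 1127. Numerical evaluation of the logarithmic integral gives Li(9070) ≈ 1144.63. The difference π(x) − Li(x) ≈ -17.63 is typically negative for small/moderate x (Li(x) overestimates), though Littlewood's theorem shows this sign changes infinitely often.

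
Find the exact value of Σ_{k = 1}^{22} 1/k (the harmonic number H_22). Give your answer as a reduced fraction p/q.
H_22 = 19093197/5173168

Direct summation: H_22 = 1 + 1/2 + ... + 1/22. The least common denominator is lcm(1, ..., 22) = 232792560; over this denominator the numerator is 232792560 + 116396280 + 77597520 + 58198140 + 46558512 + 38798760 + 33256080 + 29099070 + 25865840 + 23279256 + 21162960 + 19399380 + 17907120 + 16628040 + 15519504 + 14549535 + 13693680 + 12932920 + 12252240 + 11639628 + 11085360 + 10581480 = 859193865, so H_22 = 859193865/232792560; reducing by gcd(859193865, 232792560) = 45 gives 19093197/5173168 ≈ 3.69081. (The PNT-adjacent estimate ln(22) + γ ≈ 3.66826 matches within O(1/n).)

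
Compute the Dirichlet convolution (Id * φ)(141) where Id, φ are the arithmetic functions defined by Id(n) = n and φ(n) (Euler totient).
(Id * φ)(141) = 465

Divisors of 141: [1, 3, 47, 141]. For each d | 141:
  d = 1: Id(1) · φ(141/1) = 1 · 92 = 92
  d = 3: Id(3) · φ(141/3) = 3 · 46 = 138
  d = 47: Id(47) · φ(141/47) = 47 · 2 = 94
  d = 141: Id(141) · φ(141/141) = 141 · 1 = 141
Summing: (Id * φ)(141) = 92 + 138 + 94 + 141 = 465.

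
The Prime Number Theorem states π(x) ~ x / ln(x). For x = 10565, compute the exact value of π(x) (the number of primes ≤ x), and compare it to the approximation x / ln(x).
π(10565) = 1289;  x/ln(x) ≈ 1140.28;  relative error ≈ 11.54%.

Directly count primes up to 10565: π(10565) = 1289. The PNT approximation gives 10565/ln(10565) ≈ 10565/9.26530 ≈ 1140.28. Relative error (π(x) − x/ln(x)) / π(x) ≈ 11.54%; the approximation is known to undercount slightly (Li(x) is a better estimate).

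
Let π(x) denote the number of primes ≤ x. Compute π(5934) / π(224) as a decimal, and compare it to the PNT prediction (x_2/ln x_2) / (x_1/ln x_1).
π(5934)/π(224) = 779/48 ≈ 16.2292;  PNT prediction ≈ 16.5001.

π(224) = 48 and π(5934) = 779, so π(5934)/π(224) ≈ 16.2292. The PNT-predicted ratio is (5934/ln(5934)) / (224/ln(224)) ≈ 16.5001. The two agree to within a few percent, as expected.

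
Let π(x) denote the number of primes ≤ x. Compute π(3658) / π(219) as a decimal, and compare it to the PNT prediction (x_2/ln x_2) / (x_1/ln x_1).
π(3658)/π(219) = 510/47 ≈ 10.8511;  PNT prediction ≈ 10.9712.

π(219) = 47 and π(3658) = 510, so π(3658)/π(219) ≈ 10.8511. The PNT-predicted ratio is (3658/ln(3658)) / (219/ln(219)) ≈ 10.9712. The two agree to within a few percent, as expected.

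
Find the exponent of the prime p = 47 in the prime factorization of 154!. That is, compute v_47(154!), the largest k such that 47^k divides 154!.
v_47(154!) = 3

Legendre's formula: v_p(n!) = Σ_{k ≥ 1} ⌊n / p^k⌋. For p = 47, n = 154, the terms are:
  ⌊154/47^1⌋ = ⌊154/47⌋ = 3
(the next term ⌊154/47^2⌋ = 0, terminating the sum). Summing: v_47(154!) = 3 = 3.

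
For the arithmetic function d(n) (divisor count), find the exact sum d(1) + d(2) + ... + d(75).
Σ_{n ≤ 75} d(n) = 338

Compute d(n) for each 1 ≤ n ≤ 75: d(1) = 1, d(2) = 2, d(3) = 2, d(4) = 3, d(5) = 2, d(6) = 4, d(7) = 2, d(8) = 4, d(9) = 3, d(10) = 4, d(11) = 2, d(12) = 6, d(13) = 2, d(14) = 4, d(15) = 4, d(16) = 5, d(17) = 2, d(18) = 6, d(19) = 2, d(20) = 6, d(21) = 4, d(22) = 4, d(23) = 2, d(24) = 8, d(25) = 3, d(26) = 4, d(27) = 4, d(28) = 6, d(29) = 2, d(30) = 8, d(31) = 2, d(32) = 6, d(33) = 4, d(34) = 4, d(35) = 4, d(36) = 9, d(37) = 2, d(38) = 4, d(39) = 4, d(40) = 8, d(41) = 2, d(42) = 8, d(43) = 2, d(44) = 6, d(45) = 6, d(46) = 4, d(47) = 2, d(48) = 10, d(49) = 3, d(50) = 6, d(51) = 4, d(52) = 6, d(53) = 2, d(54) = 8, d(55) = 4, d(56) = 8, d(57) = 4, d(58) = 4, d(59) = 2, d(60) = 12, d(61) = 2, d(62) = 4, d(63) = 6, d(64) = 7, d(65) = 4, d(66) = 8, d(67) = 2, d(68) = 6, d(69) = 4, d(70) = 8, d(71) = 2, d(72) = 12, d(73) = 2, d(74) = 4, d(75) = 6. Summing all 75 values: 338. (Dirichlet's divisor formula: Σ_{n ≤ x} d(n) = x ln(x) + (2γ − 1) x + O(√x). For x = 75, the asymptotic estimate is ≈ 335.39.)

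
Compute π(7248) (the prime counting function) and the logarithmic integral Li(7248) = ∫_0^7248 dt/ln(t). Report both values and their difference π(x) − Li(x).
π(7248) = 927;  Li(7248) ≈ 942.29;  π(x) − Li(x) ≈ -15.29.

Direct count of primes ≤ 7248 gives π(7248) = 927. Numerical evaluation of the logarithmic integral gives Li(7248) ≈ 942.29. The difference π(x) − Li(x) ≈ -15.29 is typically negative for small/moderate x (Li(x) overestimates), though Littlewood's theorem shows this sign changes infinitely often.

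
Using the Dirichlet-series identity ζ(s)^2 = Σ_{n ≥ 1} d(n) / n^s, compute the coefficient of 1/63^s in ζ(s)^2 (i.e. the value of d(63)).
d(63) = 6

ζ(s)^2 = (Σ 1/m^s)(Σ 1/k^s). The coefficient of 1/n^s in the product is the number of ordered pairs (m, k) with mk = n, which equals d(n). For n = 63, divisors are [1, 3, 7, 9, 21, 63], so d(63) = 6.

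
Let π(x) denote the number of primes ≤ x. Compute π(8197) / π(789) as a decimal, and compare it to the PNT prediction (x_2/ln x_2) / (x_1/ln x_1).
π(8197)/π(789) = 1028/138 ≈ 7.4493;  PNT prediction ≈ 7.6905.

π(789) = 138 and π(8197) = 1028, so π(8197)/π(789) ≈ 7.4493. The PNT-predicted ratio is (8197/ln(8197)) / (789/ln(789)) ≈ 7.6905. The two agree to within a few percent, as expected.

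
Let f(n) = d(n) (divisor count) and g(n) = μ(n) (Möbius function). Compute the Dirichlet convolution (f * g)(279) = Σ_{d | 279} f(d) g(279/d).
(d * μ)(279) = 1

Divisors of 279: [1, 3, 9, 31, 93, 279]. For each d | 279:
  d = 1: d(1) · μ(279/1) = 1 · 0 = 0
  d = 3: d(3) · μ(279/3) = 2 · 1 = 2
  d = 9: d(9) · μ(279/9) = 3 · -1 = -3
  d = 31: d(31) · μ(279/31) = 2 · 0 = 0
  d = 93: d(93) · μ(279/93) = 4 · -1 = -4
  d = 279: d(279) · μ(279/279) = 6 · 1 = 6
Summing: (d * μ)(279) = 0 + 2 + -3 + 0 + -4 + 6 = 1.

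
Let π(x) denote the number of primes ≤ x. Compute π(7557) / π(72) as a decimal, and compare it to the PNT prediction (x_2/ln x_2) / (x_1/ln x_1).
π(7557)/π(72) = 958/20 ≈ 47.9000;  PNT prediction ≈ 50.2643.

π(72) = 20 and π(7557) = 958, so π(7557)/π(72) ≈ 47.9000. The PNT-predicted ratio is (7557/ln(7557)) / (72/ln(72)) ≈ 50.2643. The two agree to within a few percent, as expected.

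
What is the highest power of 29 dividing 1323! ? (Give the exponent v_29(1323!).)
v_29(1323!) = 46

Legendre's formula: v_p(n!) = Σ_{k ≥ 1} ⌊n / p^k⌋. For p = 29, n = 1323, the terms are:
  ⌊1323/29^1⌋ = ⌊1323/29⌋ = 45
  ⌊1323/29^2⌋ = ⌊1323/841⌋ = 1
(the next term ⌊1323/29^3⌋ = 0, terminating the sum). Summing: v_29(1323!) = 45 + 1 = 46.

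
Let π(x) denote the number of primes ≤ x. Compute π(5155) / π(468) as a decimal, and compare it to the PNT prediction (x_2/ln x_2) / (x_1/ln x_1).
π(5155)/π(468) = 687/91 ≈ 7.5495;  PNT prediction ≈ 7.9232.

π(468) = 91 and π(5155) = 687, so π(5155)/π(468) ≈ 7.5495. The PNT-predicted ratio is (5155/ln(5155)) / (468/ln(468)) ≈ 7.9232. The two agree to within a few percent, as expected.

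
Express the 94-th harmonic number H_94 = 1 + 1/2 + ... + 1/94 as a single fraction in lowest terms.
H_94 = 3684269126502577787295988888472646995861/718766754945489455304472257065075294400

Direct summation: H_94 = 1 + 1/2 + ... + 1/94. The least common denominator is lcm(1, ..., 94) = 718766754945489455304472257065075294400; over this denominator the numerator is 718766754945489455304472257065075294400 + 359383377472744727652236128532537647200 + 239588918315163151768157419021691764800 + 179691688736372363826118064266268823600 + 143753350989097891060894451413015058880 + 119794459157581575884078709510845882400 + 102680964992212779329210322437867899200 + 89845844368186181913059032133134411800 + 79862972771721050589385806340563921600 + 71876675494548945530447225706507529440 + 65342432267771768664042932460461390400 + 59897229578790787942039354755422941200 + 55289750380422265792651712081928868800 + 51340482496106389664605161218933949600 + 47917783663032630353631483804338352960 + 44922922184093090956529516066567205900 + 42280397349734673841439544533239723200 + 39931486385860525294692903170281960800 + 37829829207657339752866960898161857600 + 35938337747274472765223612853253764720 + 34226988330737593109736774145955966400 + 32671216133885884332021466230230695200 + 31250728475890845882803141611525012800 + 29948614789395393971019677377711470600 + 28750670197819578212178890282603011776 + 27644875190211132896325856040964434400 + 26620990923907016863128602113521307200 + 25670241248053194832302580609466974800 + 24785060515361705355326629553968113600 + 23958891831516315176815741902169176480 + 23186024353080305009821685711776622400 + 22461461092046545478264758033283602950 + 21780810755923922888014310820153796800 + 21140198674867336920719772266619861600 + 20536192998442555865842064487573579840 + 19965743192930262647346451585140980400 + 19426128512040255548769520461218251200 + 18914914603828669876433480449080928800 + 18429916793474088597550570693976289600 + 17969168873637236382611806426626882360 + 17530896462085108665962737977196958400 + 17113494165368796554868387072977983200 + 16715505928964871053592378071280820800 + 16335608066942942166010733115115347600 + 15972594554344210117877161268112784320 + 15625364237945422941401570805762506400 + 15292909679691265006478133129044155200 + 14974307394697696985509838688855735300 + 14668709284601825618458617491123985600 + 14375335098909789106089445141301505888 + 14093465783244891280479848177746574400 + 13822437595105566448162928020482217200 + 13561636885763951986876835038963684800 + 13310495461953508431564301056760653600 + 13068486453554353732808586492092278080 + 12835120624026597416151290304733487400 + 12609943069219113250955653632720619200 + 12392530257680852677663314776984056800 + 12182487371957448394991055204492801600 + 11979445915758157588407870951084588240 + 11783061556483433693515938640411070400 + 11593012176540152504910842855888311200 + 11408996110245864369912258048651988800 + 11230730546023272739132379016641801475 + 11057950076084453158530342416385773760 + 10890405377961961444007155410076898400 + 10727862014111782914992123239777243200 + 10570099337433668460359886133309930800 + 10416909491963615294267713870508337600 + 10268096499221277932921032243786789920 + 10123475421767457116964397986832046400 + 9982871596465131323673225792570490200 + 9846119930760129524718798041987332800 + 9713064256020127774384760230609125600 + 9583556732606526070726296760867670592 + 9457457301914334938216740224540464400 + 9334633181110252666291847494351627200 + 9214958396737044298775285346988144800 + 9098313353740372851955345026140193600 + 8984584436818618191305903213313441180 + 8873663641302338954376200704507102400 + 8765448231042554332981368988598479200 + 8659840421029993437403280205603316800 + 8556747082684398277434193536488991600 + 8456079469946934768287908906647944640 + 8357752964482435526796189035640410400 + 8261686838453901785108876517989371200 + 8167804033471471083005366557557673800 + 8076030954443701744994070304101969600 + 7986297277172105058938580634056392160 + 7898535768631752256093101725989838400 + 7812682118972711470700785402881253200 + 7728674784360101669940561903925540800 + 7646454839845632503239066564522077600 = 3684269126502577787295988888472646995861, so H_94 = 3684269126502577787295988888472646995861/718766754945489455304472257065075294400 (already in lowest terms) ≈ 5.12582. (The PNT-adjacent estimate ln(94) + γ ≈ 5.12051 matches within O(1/n).)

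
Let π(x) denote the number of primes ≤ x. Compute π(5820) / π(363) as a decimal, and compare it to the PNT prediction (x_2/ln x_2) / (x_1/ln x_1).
π(5820)/π(363) = 763/72 ≈ 10.5972;  PNT prediction ≈ 10.9015.

π(363) = 72 and π(5820) = 763, so π(5820)/π(363) ≈ 10.5972. The PNT-predicted ratio is (5820/ln(5820)) / (363/ln(363)) ≈ 10.9015. The two agree to within a few percent, as expected.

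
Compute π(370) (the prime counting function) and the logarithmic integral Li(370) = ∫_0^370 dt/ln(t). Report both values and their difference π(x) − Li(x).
π(370) = 73;  Li(370) ≈ 80.38;  π(x) − Li(x) ≈ -7.38.

Direct count of primes ≤ 370 gives π(370) = 73. Numerical evaluation of the logarithmic integral gives Li(370) ≈ 80.38. The difference π(x) − Li(x) ≈ -7.38 is typically negative for small/moderate x (Li(x) overestimates), though Littlewood's theorem shows this sign changes infinitely often.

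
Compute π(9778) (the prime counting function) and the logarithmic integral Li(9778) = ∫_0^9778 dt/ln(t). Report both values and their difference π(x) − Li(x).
π(9778) = 1205;  Li(9778) ≈ 1222.00;  π(x) − Li(x) ≈ -17.00.

Direct count of primes ≤ 9778 gives π(9778) = 1205. Numerical evaluation of the logarithmic integral gives Li(9778) ≈ 1222.00. The difference π(x) − Li(x) ≈ -17.00 is typically negative for small/moderate x (Li(x) overestimates), though Littlewood's theorem shows this sign changes infinitely often.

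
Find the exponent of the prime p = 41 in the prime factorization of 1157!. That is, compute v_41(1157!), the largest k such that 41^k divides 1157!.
v_41(1157!) = 28

Legendre's formula: v_p(n!) = Σ_{k ≥ 1} ⌊n / p^k⌋. For p = 41, n = 1157, the terms are:
  ⌊1157/41^1⌋ = ⌊1157/41⌋ = 28
(the next term ⌊1157/41^2⌋ = 0, terminating the sum). Summing: v_41(1157!) = 28 = 28.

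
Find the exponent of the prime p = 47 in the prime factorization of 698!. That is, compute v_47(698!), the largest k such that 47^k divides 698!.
v_47(698!) = 14

Legendre's formula: v_p(n!) = Σ_{k ≥ 1} ⌊n / p^k⌋. For p = 47, n = 698, the terms are:
  ⌊698/47^1⌋ = ⌊698/47⌋ = 14
(the next term ⌊698/47^2⌋ = 0, terminating the sum). Summing: v_47(698!) = 14 = 14.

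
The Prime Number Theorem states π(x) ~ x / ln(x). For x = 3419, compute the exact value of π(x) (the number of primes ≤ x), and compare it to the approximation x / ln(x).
π(3419) = 480;  x/ln(x) ≈ 420.17;  relative error ≈ 12.46%.

Directly count primes up to 3419: π(3419) = 480. The PNT approximation gives 3419/ln(3419) ≈ 3419/8.13710 ≈ 420.17. Relative error (π(x) − x/ln(x)) / π(x) ≈ 12.46%; the approximation is known to undercount slightly (Li(x) is a better estimate).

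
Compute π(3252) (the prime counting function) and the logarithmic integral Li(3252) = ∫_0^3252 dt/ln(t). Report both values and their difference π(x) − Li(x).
π(3252) = 458;  Li(3252) ≈ 474.07;  π(x) − Li(x) ≈ -16.07.

Direct count of primes ≤ 3252 gives π(3252) = 458. Numerical evaluation of the logarithmic integral gives Li(3252) ≈ 474.07. The difference π(x) − Li(x) ≈ -16.07 is typically negative for small/moderate x (Li(x) overestimates), though Littlewood's theorem shows this sign changes infinitely often.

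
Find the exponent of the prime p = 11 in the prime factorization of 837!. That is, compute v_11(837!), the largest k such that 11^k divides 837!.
v_11(837!) = 82

Legendre's formula: v_p(n!) = Σ_{k ≥ 1} ⌊n / p^k⌋. For p = 11, n = 837, the terms are:
  ⌊837/11^1⌋ = ⌊837/11⌋ = 76
  ⌊837/11^2⌋ = ⌊837/121⌋ = 6
(the next term ⌊837/11^3⌋ = 0, terminating the sum). Summing: v_11(837!) = 76 + 6 = 82.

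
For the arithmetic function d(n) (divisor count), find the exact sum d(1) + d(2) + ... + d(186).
Σ_{n ≤ 186} d(n) = 1005

Compute d(n) for each 1 ≤ n ≤ 186: d(1) = 1, d(2) = 2, d(3) = 2, d(4) = 3, d(5) = 2, d(6) = 4, d(7) = 2, d(8) = 4, d(9) = 3, d(10) = 4, d(11) = 2, d(12) = 6, d(13) = 2, d(14) = 4, d(15) = 4, d(16) = 5, d(17) = 2, d(18) = 6, d(19) = 2, d(20) = 6, d(21) = 4, d(22) = 4, d(23) = 2, d(24) = 8, d(25) = 3, d(26) = 4, d(27) = 4, d(28) = 6, d(29) = 2, d(30) = 8, d(31) = 2, d(32) = 6, d(33) = 4, d(34) = 4, d(35) = 4, d(36) = 9, d(37) = 2, d(38) = 4, d(39) = 4, d(40) = 8, d(41) = 2, d(42) = 8, d(43) = 2, d(44) = 6, d(45) = 6, d(46) = 4, d(47) = 2, d(48) = 10, d(49) = 3, d(50) = 6, d(51) = 4, d(52) = 6, d(53) = 2, d(54) = 8, d(55) = 4, d(56) = 8, d(57) = 4, d(58) = 4, d(59) = 2, d(60) = 12, d(61) = 2, d(62) = 4, d(63) = 6, d(64) = 7, d(65) = 4, d(66) = 8, d(67) = 2, d(68) = 6, d(69) = 4, d(70) = 8, d(71) = 2, d(72) = 12, d(73) = 2, d(74) = 4, d(75) = 6, d(76) = 6, d(77) = 4, d(78) = 8, d(79) = 2, d(80) = 10, d(81) = 5, d(82) = 4, d(83) = 2, d(84) = 12, d(85) = 4, d(86) = 4, d(87) = 4, d(88) = 8, d(89) = 2, d(90) = 12, d(91) = 4, d(92) = 6, d(93) = 4, d(94) = 4, d(95) = 4, d(96) = 12, d(97) = 2, d(98) = 6, d(99) = 6, d(100) = 9, d(101) = 2, d(102) = 8, d(103) = 2, d(104) = 8, d(105) = 8, d(106) = 4, d(107) = 2, d(108) = 12, d(109) = 2, d(110) = 8, d(111) = 4, d(112) = 10, d(113) = 2, d(114) = 8, d(115) = 4, d(116) = 6, d(117) = 6, d(118) = 4, d(119) = 4, d(120) = 16, d(121) = 3, d(122) = 4, d(123) = 4, d(124) = 6, d(125) = 4, d(126) = 12, d(127) = 2, d(128) = 8, d(129) = 4, d(130) = 8, d(131) = 2, d(132) = 12, d(133) = 4, d(134) = 4, d(135) = 8, d(136) = 8, d(137) = 2, d(138) = 8, d(139) = 2, d(140) = 12, d(141) = 4, d(142) = 4, d(143) = 4, d(144) = 15, d(145) = 4, d(146) = 4, d(147) = 6, d(148) = 6, d(149) = 2, d(150) = 12, d(151) = 2, d(152) = 8, d(153) = 6, d(154) = 8, d(155) = 4, d(156) = 12, d(157) = 2, d(158) = 4, d(159) = 4, d(160) = 12, d(161) = 4, d(162) = 10, d(163) = 2, d(164) = 6, d(165) = 8, d(166) = 4, d(167) = 2, d(168) = 16, d(169) = 3, d(170) = 8, d(171) = 6, d(172) = 6, d(173) = 2, d(174) = 8, d(175) = 6, d(176) = 10, d(177) = 4, d(178) = 4, d(179) = 2, d(180) = 18, d(181) = 2, d(182) = 8, d(183) = 4, d(184) = 8, d(185) = 4, d(186) = 8. Summing all 186 values: 1005. (Dirichlet's divisor formula: Σ_{n ≤ x} d(n) = x ln(x) + (2γ − 1) x + O(√x). For x = 186, the asymptotic estimate is ≈ 1000.71.)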